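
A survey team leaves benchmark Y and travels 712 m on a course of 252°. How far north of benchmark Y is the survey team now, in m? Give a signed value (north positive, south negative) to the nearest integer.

-220 m

Leg 1 (252°, 712 m): east 712 sin 252° = -677.15, north 712 cos 252° = -220.02
Net north component: -220.02 m.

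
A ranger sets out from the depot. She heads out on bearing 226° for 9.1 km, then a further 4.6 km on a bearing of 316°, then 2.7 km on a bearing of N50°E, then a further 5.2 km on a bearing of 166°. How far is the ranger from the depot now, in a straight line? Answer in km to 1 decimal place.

Leg 1 (226°, 9.1 km): east 9.1 sin 226° = -6.55, north 9.1 cos 226° = -6.32
Leg 2 (316°, 4.6 km): east 4.6 sin 316° = -3.20, north 4.6 cos 316° = 3.31
Leg 3 (N50°E, 2.7 km): east 2.7 sin 50° = 2.07, north 2.7 cos 50° = 1.74
Leg 4 (166°, 5.2 km): east 5.2 sin 166° = 1.26, north 5.2 cos 166° = -5.05
Net: -6.42 east, -6.32 north. Distance = √((-6.42)² + (-6.32)²) = 9.007 km.

9.0 km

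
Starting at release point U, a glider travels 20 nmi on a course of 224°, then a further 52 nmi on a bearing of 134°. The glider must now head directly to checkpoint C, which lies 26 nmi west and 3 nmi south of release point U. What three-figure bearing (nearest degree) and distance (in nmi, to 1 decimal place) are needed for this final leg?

314°, 68.6 nmi

Leg 1 (224°, 20 nmi): east 20 sin 224° = -13.89, north 20 cos 224° = -14.39
Leg 2 (134°, 52 nmi): east 52 sin 134° = 37.41, north 52 cos 134° = -36.12
Current position: (23.51, -50.51). Target: (-26, -3). Remaining: Δeast = -49.51, Δnorth = 47.51.
Bearing = atan2(-49.51, 47.51) mod 360° = 313.82°; distance = √((-49.51)² + (47.51)²) = 68.619 nmi.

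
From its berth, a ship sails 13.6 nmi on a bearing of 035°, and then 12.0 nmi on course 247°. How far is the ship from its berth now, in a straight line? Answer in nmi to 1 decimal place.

7.2 nmi

Leg 1 (035°, 13.6 nmi): east 13.6 sin 35° = 7.80, north 13.6 cos 35° = 11.14
Leg 2 (247°, 12.0 nmi): east 12.0 sin 247° = -11.05, north 12.0 cos 247° = -4.69
Net: -3.25 east, 6.45 north. Distance = √((-3.25)² + (6.45)²) = 7.222 nmi.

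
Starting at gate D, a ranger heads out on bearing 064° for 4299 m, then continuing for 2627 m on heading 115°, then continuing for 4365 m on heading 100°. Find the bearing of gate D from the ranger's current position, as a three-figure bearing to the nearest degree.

270°

Leg 1 (064°, 4299 m): east 4299 sin 64° = 3863.92, north 4299 cos 64° = 1884.56
Leg 2 (115°, 2627 m): east 2627 sin 115° = 2380.87, north 2627 cos 115° = -1110.22
Leg 3 (100°, 4365 m): east 4365 sin 100° = 4298.69, north 4365 cos 100° = -757.97
Net displacement: 10543.47 east, 16.37 north. Direction back to start is (-10543.47, -16.37): bearing = atan2(-10543.47, -16.37) mod 360° = 269.91° ≈ 270°.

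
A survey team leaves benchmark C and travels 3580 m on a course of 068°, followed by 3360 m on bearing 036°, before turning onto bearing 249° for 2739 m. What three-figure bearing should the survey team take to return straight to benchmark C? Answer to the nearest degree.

222°

Leg 1 (068°, 3580 m): east 3580 sin 68° = 3319.32, north 3580 cos 68° = 1341.09
Leg 2 (036°, 3360 m): east 3360 sin 36° = 1974.96, north 3360 cos 36° = 2718.30
Leg 3 (249°, 2739 m): east 2739 sin 249° = -2557.08, north 2739 cos 249° = -981.57
Net displacement: 2737.20 east, 3077.82 north. Direction back to start is (-2737.20, -3077.82): bearing = atan2(-2737.20, -3077.82) mod 360° = 221.65° ≈ 222°.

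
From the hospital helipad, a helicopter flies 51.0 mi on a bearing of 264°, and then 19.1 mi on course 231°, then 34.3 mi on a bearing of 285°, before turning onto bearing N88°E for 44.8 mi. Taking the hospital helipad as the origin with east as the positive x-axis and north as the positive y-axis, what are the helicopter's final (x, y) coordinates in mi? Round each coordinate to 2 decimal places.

(-53.92, -6.91)

Leg 1 (264°, 51.0 mi): east 51.0 sin 264° = -50.72, north 51.0 cos 264° = -5.33
Leg 2 (231°, 19.1 mi): east 19.1 sin 231° = -14.84, north 19.1 cos 231° = -12.02
Leg 3 (285°, 34.3 mi): east 34.3 sin 285° = -33.13, north 34.3 cos 285° = 8.88
Leg 4 (N88°E, 44.8 mi): east 44.8 sin 88° = 44.77, north 44.8 cos 88° = 1.56
Summing: -53.92 mi east, -6.91 mi north → (-53.92, -6.91).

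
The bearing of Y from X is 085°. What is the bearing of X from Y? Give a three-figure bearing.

Back-bearing = 085° + 180° = 265°.

265°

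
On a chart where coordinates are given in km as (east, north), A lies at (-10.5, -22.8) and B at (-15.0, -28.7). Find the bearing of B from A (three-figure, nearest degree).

Δeast = -15.0 − -10.5 = -4.50; Δnorth = -28.7 − -22.8 = -5.90.
Bearing = atan2(Δeast, Δnorth) mod 360° = 217.33° ≈ 217°.

217°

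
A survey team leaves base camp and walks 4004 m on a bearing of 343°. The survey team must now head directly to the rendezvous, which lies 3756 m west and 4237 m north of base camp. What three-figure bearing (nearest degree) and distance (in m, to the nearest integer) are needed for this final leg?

Leg 1 (343°, 4004 m): east 4004 sin 343° = -1170.66, north 4004 cos 343° = 3829.04
Current position: (-1170.66, 3829.04). Target: (-3756, 4237). Remaining: Δeast = -2585.34, Δnorth = 407.96.
Bearing = atan2(-2585.34, 407.96) mod 360° = 278.97°; distance = √((-2585.34)² + (407.96)²) = 2617.333 m.

279°, 2617 m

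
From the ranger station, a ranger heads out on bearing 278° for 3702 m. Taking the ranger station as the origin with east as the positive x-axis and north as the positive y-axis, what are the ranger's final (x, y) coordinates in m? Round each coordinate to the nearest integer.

Leg 1 (278°, 3702 m): east 3702 sin 278° = -3665.97, north 3702 cos 278° = 515.22
Summing: -3665.97 m east, 515.22 m north → (-3666, 515).

(-3666, 515)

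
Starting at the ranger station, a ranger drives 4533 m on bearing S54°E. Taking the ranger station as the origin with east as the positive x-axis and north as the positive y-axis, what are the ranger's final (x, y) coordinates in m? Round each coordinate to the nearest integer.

(3667, -2664)

Leg 1 (S54°E, 4533 m): east 4533 sin 126° = 3667.27, north 4533 cos 126° = -2664.43
Summing: 3667.27 m east, -2664.43 m north → (3667, -2664).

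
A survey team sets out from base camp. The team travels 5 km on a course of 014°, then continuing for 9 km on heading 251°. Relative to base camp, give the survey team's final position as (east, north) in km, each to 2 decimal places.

Leg 1 (014°, 5 km): east 5 sin 14° = 1.21, north 5 cos 14° = 4.85
Leg 2 (251°, 9 km): east 9 sin 251° = -8.51, north 9 cos 251° = -2.93
Summing: -7.30 km east, 1.92 km north → (-7.30, 1.92).

(-7.30, 1.92)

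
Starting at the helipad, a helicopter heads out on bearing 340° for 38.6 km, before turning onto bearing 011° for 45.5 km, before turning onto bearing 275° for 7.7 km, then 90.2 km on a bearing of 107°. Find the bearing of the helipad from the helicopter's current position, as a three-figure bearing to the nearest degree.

233°

Leg 1 (340°, 38.6 km): east 38.6 sin 340° = -13.20, north 38.6 cos 340° = 36.27
Leg 2 (011°, 45.5 km): east 45.5 sin 11° = 8.68, north 45.5 cos 11° = 44.66
Leg 3 (275°, 7.7 km): east 7.7 sin 275° = -7.67, north 7.7 cos 275° = 0.67
Leg 4 (107°, 90.2 km): east 90.2 sin 107° = 86.26, north 90.2 cos 107° = -26.37
Net displacement: 74.07 east, 55.24 north. Direction back to start is (-74.07, -55.24): bearing = atan2(-74.07, -55.24) mod 360° = 233.29° ≈ 233°.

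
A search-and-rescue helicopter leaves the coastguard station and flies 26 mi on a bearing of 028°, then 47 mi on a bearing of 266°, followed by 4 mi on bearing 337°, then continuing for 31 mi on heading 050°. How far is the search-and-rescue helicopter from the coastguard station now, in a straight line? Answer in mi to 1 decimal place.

45.1 mi

Leg 1 (028°, 26 mi): east 26 sin 28° = 12.21, north 26 cos 28° = 22.96
Leg 2 (266°, 47 mi): east 47 sin 266° = -46.89, north 47 cos 266° = -3.28
Leg 3 (337°, 4 mi): east 4 sin 337° = -1.56, north 4 cos 337° = 3.68
Leg 4 (050°, 31 mi): east 31 sin 50° = 23.75, north 31 cos 50° = 19.93
Net: -12.49 east, 43.29 north. Distance = √((-12.49)² + (43.29)²) = 45.054 mi.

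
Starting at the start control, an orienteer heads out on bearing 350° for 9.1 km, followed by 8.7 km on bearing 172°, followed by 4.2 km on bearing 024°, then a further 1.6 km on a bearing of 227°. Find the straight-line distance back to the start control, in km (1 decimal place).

Leg 1 (350°, 9.1 km): east 9.1 sin 350° = -1.58, north 9.1 cos 350° = 8.96
Leg 2 (172°, 8.7 km): east 8.7 sin 172° = 1.21, north 8.7 cos 172° = -8.62
Leg 3 (024°, 4.2 km): east 4.2 sin 24° = 1.71, north 4.2 cos 24° = 3.84
Leg 4 (227°, 1.6 km): east 1.6 sin 227° = -1.17, north 1.6 cos 227° = -1.09
Net: 0.17 east, 3.09 north. Distance = √((0.17)² + (3.09)²) = 3.097 km.

3.1 km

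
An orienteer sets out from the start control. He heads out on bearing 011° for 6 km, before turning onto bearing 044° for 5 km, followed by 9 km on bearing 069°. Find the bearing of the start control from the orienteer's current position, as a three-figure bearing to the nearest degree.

Leg 1 (011°, 6 km): east 6 sin 11° = 1.14, north 6 cos 11° = 5.89
Leg 2 (044°, 5 km): east 5 sin 44° = 3.47, north 5 cos 44° = 3.60
Leg 3 (069°, 9 km): east 9 sin 69° = 8.40, north 9 cos 69° = 3.23
Net displacement: 13.02 east, 12.71 north. Direction back to start is (-13.02, -12.71): bearing = atan2(-13.02, -12.71) mod 360° = 225.69° ≈ 226°.

226°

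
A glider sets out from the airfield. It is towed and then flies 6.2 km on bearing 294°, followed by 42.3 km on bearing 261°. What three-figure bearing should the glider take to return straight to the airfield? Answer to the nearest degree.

085°

Leg 1 (294°, 6.2 km): east 6.2 sin 294° = -5.66, north 6.2 cos 294° = 2.52
Leg 2 (261°, 42.3 km): east 42.3 sin 261° = -41.78, north 42.3 cos 261° = -6.62
Net displacement: -47.44 east, -4.10 north. Direction back to start is (47.44, 4.10): bearing = atan2(47.44, 4.10) mod 360° = 85.07° ≈ 085°.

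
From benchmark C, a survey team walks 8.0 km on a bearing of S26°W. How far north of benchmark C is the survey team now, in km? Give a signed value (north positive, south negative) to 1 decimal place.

-7.2 km

Leg 1 (S26°W, 8.0 km): east 8.0 sin 206° = -3.51, north 8.0 cos 206° = -7.19
Net north component: -7.19 km.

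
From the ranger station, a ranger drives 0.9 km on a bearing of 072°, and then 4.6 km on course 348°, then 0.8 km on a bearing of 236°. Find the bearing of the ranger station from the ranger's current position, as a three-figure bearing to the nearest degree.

Leg 1 (072°, 0.9 km): east 0.9 sin 72° = 0.86, north 0.9 cos 72° = 0.28
Leg 2 (348°, 4.6 km): east 4.6 sin 348° = -0.96, north 4.6 cos 348° = 4.50
Leg 3 (236°, 0.8 km): east 0.8 sin 236° = -0.66, north 0.8 cos 236° = -0.45
Net displacement: -0.76 east, 4.33 north. Direction back to start is (0.76, -4.33): bearing = atan2(0.76, -4.33) mod 360° = 170.00° ≈ 170°.

170°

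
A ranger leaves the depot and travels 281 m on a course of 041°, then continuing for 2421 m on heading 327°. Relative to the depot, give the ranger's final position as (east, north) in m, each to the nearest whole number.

(-1134, 2242)

Leg 1 (041°, 281 m): east 281 sin 41° = 184.35, north 281 cos 41° = 212.07
Leg 2 (327°, 2421 m): east 2421 sin 327° = -1318.57, north 2421 cos 327° = 2030.42
Summing: -1134.22 m east, 2242.49 m north → (-1134, 2242).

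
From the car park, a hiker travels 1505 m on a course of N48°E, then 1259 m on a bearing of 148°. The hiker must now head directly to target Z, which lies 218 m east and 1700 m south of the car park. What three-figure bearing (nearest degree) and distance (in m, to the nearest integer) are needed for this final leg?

Leg 1 (N48°E, 1505 m): east 1505 sin 48° = 1118.43, north 1505 cos 48° = 1007.04
Leg 2 (148°, 1259 m): east 1259 sin 148° = 667.17, north 1259 cos 148° = -1067.69
Current position: (1785.60, -60.65). Target: (218, -1700). Remaining: Δeast = -1567.60, Δnorth = -1639.35.
Bearing = atan2(-1567.60, -1639.35) mod 360° = 223.72°; distance = √((-1567.60)² + (-1639.35)²) = 2268.224 m.

224°, 2268 m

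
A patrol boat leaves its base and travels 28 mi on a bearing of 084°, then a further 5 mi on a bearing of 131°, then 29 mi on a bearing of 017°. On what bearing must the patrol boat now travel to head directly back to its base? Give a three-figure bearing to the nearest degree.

Leg 1 (084°, 28 mi): east 28 sin 84° = 27.85, north 28 cos 84° = 2.93
Leg 2 (131°, 5 mi): east 5 sin 131° = 3.77, north 5 cos 131° = -3.28
Leg 3 (017°, 29 mi): east 29 sin 17° = 8.48, north 29 cos 17° = 27.73
Net displacement: 40.10 east, 27.38 north. Direction back to start is (-40.10, -27.38): bearing = atan2(-40.10, -27.38) mod 360° = 235.67° ≈ 236°.

236°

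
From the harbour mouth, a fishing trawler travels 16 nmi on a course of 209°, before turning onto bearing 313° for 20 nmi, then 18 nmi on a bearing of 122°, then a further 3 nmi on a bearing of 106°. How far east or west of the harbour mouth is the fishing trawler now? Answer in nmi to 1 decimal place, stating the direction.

Leg 1 (209°, 16 nmi): east 16 sin 209° = -7.76, north 16 cos 209° = -13.99
Leg 2 (313°, 20 nmi): east 20 sin 313° = -14.63, north 20 cos 313° = 13.64
Leg 3 (122°, 18 nmi): east 18 sin 122° = 15.26, north 18 cos 122° = -9.54
Leg 4 (106°, 3 nmi): east 3 sin 106° = 2.88, north 3 cos 106° = -0.83
Net east component: -4.24 nmi.

4.2 nmi west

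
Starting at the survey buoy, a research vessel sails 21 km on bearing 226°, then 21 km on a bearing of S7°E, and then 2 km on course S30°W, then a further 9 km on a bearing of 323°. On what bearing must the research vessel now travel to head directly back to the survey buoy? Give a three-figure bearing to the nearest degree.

032°

Leg 1 (226°, 21 km): east 21 sin 226° = -15.11, north 21 cos 226° = -14.59
Leg 2 (S7°E, 21 km): east 21 sin 173° = 2.56, north 21 cos 173° = -20.84
Leg 3 (S30°W, 2 km): east 2 sin 210° = -1.00, north 2 cos 210° = -1.73
Leg 4 (323°, 9 km): east 9 sin 323° = -5.42, north 9 cos 323° = 7.19
Net displacement: -18.96 east, -29.98 north. Direction back to start is (18.96, 29.98): bearing = atan2(18.96, 29.98) mod 360° = 32.32° ≈ 032°.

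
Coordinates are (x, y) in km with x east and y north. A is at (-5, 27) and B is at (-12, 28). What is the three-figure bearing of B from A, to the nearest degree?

278°

Δeast = -12 − -5 = -7.00; Δnorth = 28 − 27 = 1.00.
Bearing = atan2(Δeast, Δnorth) mod 360° = 278.13° ≈ 278°.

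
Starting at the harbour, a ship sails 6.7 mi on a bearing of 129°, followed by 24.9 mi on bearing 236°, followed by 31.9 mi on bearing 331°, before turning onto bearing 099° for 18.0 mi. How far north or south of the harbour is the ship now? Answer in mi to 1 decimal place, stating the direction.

6.9 mi north

Leg 1 (129°, 6.7 mi): east 6.7 sin 129° = 5.21, north 6.7 cos 129° = -4.22
Leg 2 (236°, 24.9 mi): east 24.9 sin 236° = -20.64, north 24.9 cos 236° = -13.92
Leg 3 (331°, 31.9 mi): east 31.9 sin 331° = -15.47, north 31.9 cos 331° = 27.90
Leg 4 (099°, 18.0 mi): east 18.0 sin 99° = 17.78, north 18.0 cos 99° = -2.82
Net north component: 6.94 mi.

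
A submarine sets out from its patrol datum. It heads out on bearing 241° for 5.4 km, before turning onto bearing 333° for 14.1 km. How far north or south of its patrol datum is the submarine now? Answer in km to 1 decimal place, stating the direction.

9.9 km north

Leg 1 (241°, 5.4 km): east 5.4 sin 241° = -4.72, north 5.4 cos 241° = -2.62
Leg 2 (333°, 14.1 km): east 14.1 sin 333° = -6.40, north 14.1 cos 333° = 12.56
Net north component: 9.95 km.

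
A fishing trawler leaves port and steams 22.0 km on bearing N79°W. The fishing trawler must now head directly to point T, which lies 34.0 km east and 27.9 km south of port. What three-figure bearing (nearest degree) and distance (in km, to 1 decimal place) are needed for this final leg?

120°, 64.2 km

Leg 1 (N79°W, 22.0 km): east 22.0 sin 281° = -21.60, north 22.0 cos 281° = 4.20
Current position: (-21.60, 4.20). Target: (34.0, -27.9). Remaining: Δeast = 55.60, Δnorth = -32.10.
Bearing = atan2(55.60, -32.10) mod 360° = 120.00°; distance = √((55.60)² + (-32.10)²) = 64.196 km.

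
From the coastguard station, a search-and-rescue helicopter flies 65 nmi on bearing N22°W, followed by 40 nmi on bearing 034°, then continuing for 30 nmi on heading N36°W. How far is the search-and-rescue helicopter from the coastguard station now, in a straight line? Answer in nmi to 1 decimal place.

119.3 nmi

Leg 1 (N22°W, 65 nmi): east 65 sin 338° = -24.35, north 65 cos 338° = 60.27
Leg 2 (034°, 40 nmi): east 40 sin 34° = 22.37, north 40 cos 34° = 33.16
Leg 3 (N36°W, 30 nmi): east 30 sin 324° = -17.63, north 30 cos 324° = 24.27
Net: -19.62 east, 117.70 north. Distance = √((-19.62)² + (117.70)²) = 119.322 nmi.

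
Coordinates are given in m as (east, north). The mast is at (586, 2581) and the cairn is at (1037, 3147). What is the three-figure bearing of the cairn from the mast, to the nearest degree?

039°

Δeast = 1037 − 586 = 451.00; Δnorth = 3147 − 2581 = 566.00.
Bearing = atan2(Δeast, Δnorth) mod 360° = 38.55° ≈ 039°.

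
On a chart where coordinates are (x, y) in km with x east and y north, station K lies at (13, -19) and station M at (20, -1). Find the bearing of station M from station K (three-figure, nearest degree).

Δeast = 20 − 13 = 7.00; Δnorth = -1 − -19 = 18.00.
Bearing = atan2(Δeast, Δnorth) mod 360° = 21.25° ≈ 021°.

021°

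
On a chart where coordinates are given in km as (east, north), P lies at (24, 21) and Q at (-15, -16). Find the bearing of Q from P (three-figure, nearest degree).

227°

Δeast = -15 − 24 = -39.00; Δnorth = -16 − 21 = -37.00.
Bearing = atan2(Δeast, Δnorth) mod 360° = 226.51° ≈ 227°.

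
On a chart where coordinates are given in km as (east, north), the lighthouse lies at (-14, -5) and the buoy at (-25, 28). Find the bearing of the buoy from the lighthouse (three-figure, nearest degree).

Δeast = -25 − -14 = -11.00; Δnorth = 28 − -5 = 33.00.
Bearing = atan2(Δeast, Δnorth) mod 360° = 341.57° ≈ 342°.

342°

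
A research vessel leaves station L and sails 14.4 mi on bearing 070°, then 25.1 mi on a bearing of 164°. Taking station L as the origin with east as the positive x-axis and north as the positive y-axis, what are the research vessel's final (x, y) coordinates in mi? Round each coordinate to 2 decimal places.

(20.45, -19.20)

Leg 1 (070°, 14.4 mi): east 14.4 sin 70° = 13.53, north 14.4 cos 70° = 4.93
Leg 2 (164°, 25.1 mi): east 25.1 sin 164° = 6.92, north 25.1 cos 164° = -24.13
Summing: 20.45 mi east, -19.20 mi north → (20.45, -19.20).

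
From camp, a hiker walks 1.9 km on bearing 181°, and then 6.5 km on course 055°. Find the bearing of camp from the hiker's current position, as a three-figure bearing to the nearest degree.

251°

Leg 1 (181°, 1.9 km): east 1.9 sin 181° = -0.03, north 1.9 cos 181° = -1.90
Leg 2 (055°, 6.5 km): east 6.5 sin 55° = 5.32, north 6.5 cos 55° = 3.73
Net displacement: 5.29 east, 1.83 north. Direction back to start is (-5.29, -1.83): bearing = atan2(-5.29, -1.83) mod 360° = 250.94° ≈ 251°.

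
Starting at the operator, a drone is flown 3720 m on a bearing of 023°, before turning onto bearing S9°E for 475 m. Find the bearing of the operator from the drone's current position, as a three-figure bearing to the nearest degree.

207°

Leg 1 (023°, 3720 m): east 3720 sin 23° = 1453.52, north 3720 cos 23° = 3424.28
Leg 2 (S9°E, 475 m): east 475 sin 171° = 74.31, north 475 cos 171° = -469.15
Net displacement: 1527.83 east, 2955.13 north. Direction back to start is (-1527.83, -2955.13): bearing = atan2(-1527.83, -2955.13) mod 360° = 207.34° ≈ 207°.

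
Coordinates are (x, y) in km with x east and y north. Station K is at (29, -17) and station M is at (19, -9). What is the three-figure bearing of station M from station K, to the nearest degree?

Δeast = 19 − 29 = -10.00; Δnorth = -9 − -17 = 8.00.
Bearing = atan2(Δeast, Δnorth) mod 360° = 308.66° ≈ 309°.

309°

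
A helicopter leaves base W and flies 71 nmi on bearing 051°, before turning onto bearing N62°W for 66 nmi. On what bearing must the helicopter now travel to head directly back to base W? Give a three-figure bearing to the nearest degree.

178°

Leg 1 (051°, 71 nmi): east 71 sin 51° = 55.18, north 71 cos 51° = 44.68
Leg 2 (N62°W, 66 nmi): east 66 sin 298° = -58.27, north 66 cos 298° = 30.99
Net displacement: -3.10 east, 75.67 north. Direction back to start is (3.10, -75.67): bearing = atan2(3.10, -75.67) mod 360° = 177.66° ≈ 178°.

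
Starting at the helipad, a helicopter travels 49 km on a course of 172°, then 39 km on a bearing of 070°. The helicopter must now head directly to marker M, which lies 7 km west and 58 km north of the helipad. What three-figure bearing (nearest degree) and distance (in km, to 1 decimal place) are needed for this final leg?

332°, 106.0 km

Leg 1 (172°, 49 km): east 49 sin 172° = 6.82, north 49 cos 172° = -48.52
Leg 2 (070°, 39 km): east 39 sin 70° = 36.65, north 39 cos 70° = 13.34
Current position: (43.47, -35.18). Target: (-7, 58). Remaining: Δeast = -50.47, Δnorth = 93.18.
Bearing = atan2(-50.47, 93.18) mod 360° = 331.56°; distance = √((-50.47)² + (93.18)²) = 105.973 km.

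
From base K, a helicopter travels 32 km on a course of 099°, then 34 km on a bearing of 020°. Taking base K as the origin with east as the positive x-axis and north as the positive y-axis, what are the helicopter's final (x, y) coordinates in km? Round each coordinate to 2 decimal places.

(43.23, 26.94)

Leg 1 (099°, 32 km): east 32 sin 99° = 31.61, north 32 cos 99° = -5.01
Leg 2 (020°, 34 km): east 34 sin 20° = 11.63, north 34 cos 20° = 31.95
Summing: 43.23 km east, 26.94 km north → (43.23, 26.94).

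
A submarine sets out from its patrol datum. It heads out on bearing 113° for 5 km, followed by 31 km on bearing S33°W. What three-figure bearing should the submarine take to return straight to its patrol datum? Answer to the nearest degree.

Leg 1 (113°, 5 km): east 5 sin 113° = 4.60, north 5 cos 113° = -1.95
Leg 2 (S33°W, 31 km): east 31 sin 213° = -16.88, north 31 cos 213° = -26.00
Net displacement: -12.28 east, -27.95 north. Direction back to start is (12.28, 27.95): bearing = atan2(12.28, 27.95) mod 360° = 23.72° ≈ 024°.

024°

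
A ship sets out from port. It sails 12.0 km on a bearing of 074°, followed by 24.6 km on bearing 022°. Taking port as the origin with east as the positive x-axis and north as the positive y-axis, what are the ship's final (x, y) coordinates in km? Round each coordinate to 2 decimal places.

Leg 1 (074°, 12.0 km): east 12.0 sin 74° = 11.54, north 12.0 cos 74° = 3.31
Leg 2 (022°, 24.6 km): east 24.6 sin 22° = 9.22, north 24.6 cos 22° = 22.81
Summing: 20.75 km east, 26.12 km north → (20.75, 26.12).

(20.75, 26.12)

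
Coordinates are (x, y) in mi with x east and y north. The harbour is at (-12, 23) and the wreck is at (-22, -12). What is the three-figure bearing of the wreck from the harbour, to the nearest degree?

196°

Δeast = -22 − -12 = -10.00; Δnorth = -12 − 23 = -35.00.
Bearing = atan2(Δeast, Δnorth) mod 360° = 195.95° ≈ 196°.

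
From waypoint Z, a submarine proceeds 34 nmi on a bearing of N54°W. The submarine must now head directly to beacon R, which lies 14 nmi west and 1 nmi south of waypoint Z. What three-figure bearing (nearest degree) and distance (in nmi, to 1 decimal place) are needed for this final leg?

147°, 25.0 nmi

Leg 1 (N54°W, 34 nmi): east 34 sin 306° = -27.51, north 34 cos 306° = 19.98
Current position: (-27.51, 19.98). Target: (-14, -1). Remaining: Δeast = 13.51, Δnorth = -20.98.
Bearing = atan2(13.51, -20.98) mod 360° = 147.23°; distance = √((13.51)² + (-20.98)²) = 24.956 nmi.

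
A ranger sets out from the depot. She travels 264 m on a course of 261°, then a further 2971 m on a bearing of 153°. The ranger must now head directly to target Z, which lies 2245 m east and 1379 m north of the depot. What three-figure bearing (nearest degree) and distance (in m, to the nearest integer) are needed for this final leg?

016°, 4229 m

Leg 1 (261°, 264 m): east 264 sin 261° = -260.75, north 264 cos 261° = -41.30
Leg 2 (153°, 2971 m): east 2971 sin 153° = 1348.81, north 2971 cos 153° = -2647.18
Current position: (1088.06, -2688.48). Target: (2245, 1379). Remaining: Δeast = 1156.94, Δnorth = 4067.48.
Bearing = atan2(1156.94, 4067.48) mod 360° = 15.88°; distance = √((1156.94)² + (4067.48)²) = 4228.818 m.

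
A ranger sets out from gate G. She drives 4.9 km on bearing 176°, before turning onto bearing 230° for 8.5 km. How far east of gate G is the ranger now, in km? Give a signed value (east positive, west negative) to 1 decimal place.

-6.2 km

Leg 1 (176°, 4.9 km): east 4.9 sin 176° = 0.34, north 4.9 cos 176° = -4.89
Leg 2 (230°, 8.5 km): east 8.5 sin 230° = -6.51, north 8.5 cos 230° = -5.46
Net east component: -6.17 km.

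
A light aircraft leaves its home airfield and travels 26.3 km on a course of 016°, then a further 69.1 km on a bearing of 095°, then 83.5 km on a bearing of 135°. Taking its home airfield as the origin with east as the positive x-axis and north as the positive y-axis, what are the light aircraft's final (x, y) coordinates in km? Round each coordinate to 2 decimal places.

(135.13, -39.78)

Leg 1 (016°, 26.3 km): east 26.3 sin 16° = 7.25, north 26.3 cos 16° = 25.28
Leg 2 (095°, 69.1 km): east 69.1 sin 95° = 68.84, north 69.1 cos 95° = -6.02
Leg 3 (135°, 83.5 km): east 83.5 sin 135° = 59.04, north 83.5 cos 135° = -59.04
Summing: 135.13 km east, -39.78 km north → (135.13, -39.78).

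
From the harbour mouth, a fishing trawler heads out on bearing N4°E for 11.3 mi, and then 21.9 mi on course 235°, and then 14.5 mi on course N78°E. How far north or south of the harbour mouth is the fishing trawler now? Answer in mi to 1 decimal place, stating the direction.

1.7 mi north

Leg 1 (N4°E, 11.3 mi): east 11.3 sin 4° = 0.79, north 11.3 cos 4° = 11.27
Leg 2 (235°, 21.9 mi): east 21.9 sin 235° = -17.94, north 21.9 cos 235° = -12.56
Leg 3 (N78°E, 14.5 mi): east 14.5 sin 78° = 14.18, north 14.5 cos 78° = 3.01
Net north component: 1.73 mi.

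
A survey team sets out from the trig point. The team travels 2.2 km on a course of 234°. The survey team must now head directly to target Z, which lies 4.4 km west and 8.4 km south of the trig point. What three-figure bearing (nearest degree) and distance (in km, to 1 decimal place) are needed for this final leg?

200°, 7.6 km

Leg 1 (234°, 2.2 km): east 2.2 sin 234° = -1.78, north 2.2 cos 234° = -1.29
Current position: (-1.78, -1.29). Target: (-4.4, -8.4). Remaining: Δeast = -2.62, Δnorth = -7.11.
Bearing = atan2(-2.62, -7.11) mod 360° = 200.24°; distance = √((-2.62)² + (-7.11)²) = 7.574 km.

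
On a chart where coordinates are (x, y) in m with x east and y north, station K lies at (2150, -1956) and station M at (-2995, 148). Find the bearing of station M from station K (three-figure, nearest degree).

Δeast = -2995 − 2150 = -5145.00; Δnorth = 148 − -1956 = 2104.00.
Bearing = atan2(Δeast, Δnorth) mod 360° = 292.24° ≈ 292°.

292°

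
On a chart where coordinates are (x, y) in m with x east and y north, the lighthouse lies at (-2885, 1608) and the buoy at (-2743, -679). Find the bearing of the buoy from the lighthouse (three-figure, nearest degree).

176°

Δeast = -2743 − -2885 = 142.00; Δnorth = -679 − 1608 = -2287.00.
Bearing = atan2(Δeast, Δnorth) mod 360° = 176.45° ≈ 176°.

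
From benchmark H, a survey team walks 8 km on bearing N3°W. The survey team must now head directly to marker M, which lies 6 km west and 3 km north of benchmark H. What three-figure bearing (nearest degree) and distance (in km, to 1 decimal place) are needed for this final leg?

228°, 7.5 km

Leg 1 (N3°W, 8 km): east 8 sin 357° = -0.42, north 8 cos 357° = 7.99
Current position: (-0.42, 7.99). Target: (-6, 3). Remaining: Δeast = -5.58, Δnorth = -4.99.
Bearing = atan2(-5.58, -4.99) mod 360° = 228.21°; distance = √((-5.58)² + (-4.99)²) = 7.486 km.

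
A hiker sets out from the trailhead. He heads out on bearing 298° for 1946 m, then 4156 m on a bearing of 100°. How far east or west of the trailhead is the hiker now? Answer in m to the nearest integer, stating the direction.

Leg 1 (298°, 1946 m): east 1946 sin 298° = -1718.22, north 1946 cos 298° = 913.59
Leg 2 (100°, 4156 m): east 4156 sin 100° = 4092.86, north 4156 cos 100° = -721.68
Net east component: 2374.65 m.

2375 m east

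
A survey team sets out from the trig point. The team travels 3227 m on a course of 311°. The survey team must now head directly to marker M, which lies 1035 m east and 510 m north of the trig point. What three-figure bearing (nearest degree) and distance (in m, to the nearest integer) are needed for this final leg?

115°, 3824 m

Leg 1 (311°, 3227 m): east 3227 sin 311° = -2435.45, north 3227 cos 311° = 2117.10
Current position: (-2435.45, 2117.10). Target: (1035, 510). Remaining: Δeast = 3470.45, Δnorth = -1607.10.
Bearing = atan2(3470.45, -1607.10) mod 360° = 114.85°; distance = √((3470.45)² + (-1607.10)²) = 3824.498 m.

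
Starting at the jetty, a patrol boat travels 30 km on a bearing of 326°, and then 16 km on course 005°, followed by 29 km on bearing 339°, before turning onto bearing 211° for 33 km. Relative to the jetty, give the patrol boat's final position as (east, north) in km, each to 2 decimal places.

(-42.77, 39.60)

Leg 1 (326°, 30 km): east 30 sin 326° = -16.78, north 30 cos 326° = 24.87
Leg 2 (005°, 16 km): east 16 sin 5° = 1.39, north 16 cos 5° = 15.94
Leg 3 (339°, 29 km): east 29 sin 339° = -10.39, north 29 cos 339° = 27.07
Leg 4 (211°, 33 km): east 33 sin 211° = -17.00, north 33 cos 211° = -28.29
Summing: -42.77 km east, 39.60 km north → (-42.77, 39.60).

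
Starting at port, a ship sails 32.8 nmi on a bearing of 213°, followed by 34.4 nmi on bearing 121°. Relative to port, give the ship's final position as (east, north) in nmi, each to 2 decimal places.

(11.62, -45.23)

Leg 1 (213°, 32.8 nmi): east 32.8 sin 213° = -17.86, north 32.8 cos 213° = -27.51
Leg 2 (121°, 34.4 nmi): east 34.4 sin 121° = 29.49, north 34.4 cos 121° = -17.72
Summing: 11.62 nmi east, -45.23 nmi north → (11.62, -45.23).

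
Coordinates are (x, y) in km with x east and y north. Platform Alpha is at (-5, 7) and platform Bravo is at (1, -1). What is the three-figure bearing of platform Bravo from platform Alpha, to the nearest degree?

143°

Δeast = 1 − -5 = 6.00; Δnorth = -1 − 7 = -8.00.
Bearing = atan2(Δeast, Δnorth) mod 360° = 143.13° ≈ 143°.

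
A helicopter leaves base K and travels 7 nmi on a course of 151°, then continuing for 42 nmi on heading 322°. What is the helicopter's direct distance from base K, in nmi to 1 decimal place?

Leg 1 (151°, 7 nmi): east 7 sin 151° = 3.39, north 7 cos 151° = -6.12
Leg 2 (322°, 42 nmi): east 42 sin 322° = -25.86, north 42 cos 322° = 33.10
Net: -22.46 east, 26.97 north. Distance = √((-22.46)² + (26.97)²) = 35.103 nmi.

35.1 nmi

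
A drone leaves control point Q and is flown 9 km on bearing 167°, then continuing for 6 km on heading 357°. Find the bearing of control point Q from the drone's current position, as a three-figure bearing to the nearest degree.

Leg 1 (167°, 9 km): east 9 sin 167° = 2.02, north 9 cos 167° = -8.77
Leg 2 (357°, 6 km): east 6 sin 357° = -0.31, north 6 cos 357° = 5.99
Net displacement: 1.71 east, -2.78 north. Direction back to start is (-1.71, 2.78): bearing = atan2(-1.71, 2.78) mod 360° = 328.37° ≈ 328°.

328°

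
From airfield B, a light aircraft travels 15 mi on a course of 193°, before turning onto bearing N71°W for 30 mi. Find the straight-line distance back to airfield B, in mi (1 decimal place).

32.1 mi

Leg 1 (193°, 15 mi): east 15 sin 193° = -3.37, north 15 cos 193° = -14.62
Leg 2 (N71°W, 30 mi): east 30 sin 289° = -28.37, north 30 cos 289° = 9.77
Net: -31.74 east, -4.85 north. Distance = √((-31.74)² + (-4.85)²) = 32.108 mi.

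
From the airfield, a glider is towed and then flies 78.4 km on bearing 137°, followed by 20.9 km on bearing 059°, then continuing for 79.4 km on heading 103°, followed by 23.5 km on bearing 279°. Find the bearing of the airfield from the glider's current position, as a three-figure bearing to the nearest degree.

296°

Leg 1 (137°, 78.4 km): east 78.4 sin 137° = 53.47, north 78.4 cos 137° = -57.34
Leg 2 (059°, 20.9 km): east 20.9 sin 59° = 17.91, north 20.9 cos 59° = 10.76
Leg 3 (103°, 79.4 km): east 79.4 sin 103° = 77.36, north 79.4 cos 103° = -17.86
Leg 4 (279°, 23.5 km): east 23.5 sin 279° = -23.21, north 23.5 cos 279° = 3.68
Net displacement: 125.54 east, -60.76 north. Direction back to start is (-125.54, 60.76): bearing = atan2(-125.54, 60.76) mod 360° = 295.83° ≈ 296°.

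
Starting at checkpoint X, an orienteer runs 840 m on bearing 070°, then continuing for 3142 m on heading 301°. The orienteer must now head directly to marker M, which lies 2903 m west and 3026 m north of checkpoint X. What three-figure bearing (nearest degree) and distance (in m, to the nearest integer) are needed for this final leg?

Leg 1 (070°, 840 m): east 840 sin 70° = 789.34, north 840 cos 70° = 287.30
Leg 2 (301°, 3142 m): east 3142 sin 301° = -2693.22, north 3142 cos 301° = 1618.25
Current position: (-1903.88, 1905.55). Target: (-2903, 3026). Remaining: Δeast = -999.12, Δnorth = 1120.45.
Bearing = atan2(-999.12, 1120.45) mod 360° = 318.28°; distance = √((-999.12)² + (1120.45)²) = 1501.220 m.

318°, 1501 m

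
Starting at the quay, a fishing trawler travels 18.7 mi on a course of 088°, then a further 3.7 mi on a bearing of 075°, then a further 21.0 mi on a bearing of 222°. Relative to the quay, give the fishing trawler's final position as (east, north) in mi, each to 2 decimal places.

Leg 1 (088°, 18.7 mi): east 18.7 sin 88° = 18.69, north 18.7 cos 88° = 0.65
Leg 2 (075°, 3.7 mi): east 3.7 sin 75° = 3.57, north 3.7 cos 75° = 0.96
Leg 3 (222°, 21.0 mi): east 21.0 sin 222° = -14.05, north 21.0 cos 222° = -15.61
Summing: 8.21 mi east, -14.00 mi north → (8.21, -14.00).

(8.21, -14.00)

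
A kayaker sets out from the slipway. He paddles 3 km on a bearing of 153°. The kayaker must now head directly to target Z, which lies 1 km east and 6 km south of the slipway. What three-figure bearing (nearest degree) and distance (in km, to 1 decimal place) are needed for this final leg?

186°, 3.3 km

Leg 1 (153°, 3 km): east 3 sin 153° = 1.36, north 3 cos 153° = -2.67
Current position: (1.36, -2.67). Target: (1, -6). Remaining: Δeast = -0.36, Δnorth = -3.33.
Bearing = atan2(-0.36, -3.33) mod 360° = 186.21°; distance = √((-0.36)² + (-3.33)²) = 3.347 km.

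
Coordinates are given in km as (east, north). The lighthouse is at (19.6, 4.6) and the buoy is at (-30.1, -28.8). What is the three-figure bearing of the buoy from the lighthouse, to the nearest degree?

Δeast = -30.1 − 19.6 = -49.70; Δnorth = -28.8 − 4.6 = -33.40.
Bearing = atan2(Δeast, Δnorth) mod 360° = 236.10° ≈ 236°.

236°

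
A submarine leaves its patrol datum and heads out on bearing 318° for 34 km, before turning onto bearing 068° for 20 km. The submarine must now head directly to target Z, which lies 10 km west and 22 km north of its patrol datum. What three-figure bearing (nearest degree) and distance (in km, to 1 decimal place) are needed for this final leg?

208°, 12.2 km

Leg 1 (318°, 34 km): east 34 sin 318° = -22.75, north 34 cos 318° = 25.27
Leg 2 (068°, 20 km): east 20 sin 68° = 18.54, north 20 cos 68° = 7.49
Current position: (-4.21, 32.76). Target: (-10, 22). Remaining: Δeast = -5.79, Δnorth = -10.76.
Bearing = atan2(-5.79, -10.76) mod 360° = 208.30°; distance = √((-5.79)² + (-10.76)²) = 12.220 km.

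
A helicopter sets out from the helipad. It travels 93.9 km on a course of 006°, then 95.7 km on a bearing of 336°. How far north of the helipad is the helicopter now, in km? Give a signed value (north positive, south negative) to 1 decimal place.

180.8 km

Leg 1 (006°, 93.9 km): east 93.9 sin 6° = 9.82, north 93.9 cos 6° = 93.39
Leg 2 (336°, 95.7 km): east 95.7 sin 336° = -38.92, north 95.7 cos 336° = 87.43
Net north component: 180.81 km.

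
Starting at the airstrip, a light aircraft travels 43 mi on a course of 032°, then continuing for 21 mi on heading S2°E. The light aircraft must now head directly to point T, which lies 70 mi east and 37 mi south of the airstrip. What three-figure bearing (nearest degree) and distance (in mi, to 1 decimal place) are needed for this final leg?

138°, 70.1 mi

Leg 1 (032°, 43 mi): east 43 sin 32° = 22.79, north 43 cos 32° = 36.47
Leg 2 (S2°E, 21 mi): east 21 sin 178° = 0.73, north 21 cos 178° = -20.99
Current position: (23.52, 15.48). Target: (70, -37). Remaining: Δeast = 46.48, Δnorth = -52.48.
Bearing = atan2(46.48, -52.48) mod 360° = 138.47°; distance = √((46.48)² + (-52.48)²) = 70.103 mi.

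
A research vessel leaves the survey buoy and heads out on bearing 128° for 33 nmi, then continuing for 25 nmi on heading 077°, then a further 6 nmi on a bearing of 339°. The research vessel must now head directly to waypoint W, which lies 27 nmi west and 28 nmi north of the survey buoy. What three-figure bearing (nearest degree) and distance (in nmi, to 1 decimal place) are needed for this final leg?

Leg 1 (128°, 33 nmi): east 33 sin 128° = 26.00, north 33 cos 128° = -20.32
Leg 2 (077°, 25 nmi): east 25 sin 77° = 24.36, north 25 cos 77° = 5.62
Leg 3 (339°, 6 nmi): east 6 sin 339° = -2.15, north 6 cos 339° = 5.60
Current position: (48.21, -9.09). Target: (-27, 28). Remaining: Δeast = -75.21, Δnorth = 37.09.
Bearing = atan2(-75.21, 37.09) mod 360° = 296.25°; distance = √((-75.21)² + (37.09)²) = 83.862 nmi.

296°, 83.9 nmi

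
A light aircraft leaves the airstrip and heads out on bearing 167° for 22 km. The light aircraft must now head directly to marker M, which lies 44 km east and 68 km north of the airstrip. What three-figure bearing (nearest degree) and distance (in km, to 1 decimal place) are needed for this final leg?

Leg 1 (167°, 22 km): east 22 sin 167° = 4.95, north 22 cos 167° = -21.44
Current position: (4.95, -21.44). Target: (44, 68). Remaining: Δeast = 39.05, Δnorth = 89.44.
Bearing = atan2(39.05, 89.44) mod 360° = 23.59°; distance = √((39.05)² + (89.44)²) = 97.590 km.

024°, 97.6 km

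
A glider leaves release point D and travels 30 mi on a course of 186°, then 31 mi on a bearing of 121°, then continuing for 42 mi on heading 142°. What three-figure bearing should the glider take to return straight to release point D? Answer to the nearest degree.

328°

Leg 1 (186°, 30 mi): east 30 sin 186° = -3.14, north 30 cos 186° = -29.84
Leg 2 (121°, 31 mi): east 31 sin 121° = 26.57, north 31 cos 121° = -15.97
Leg 3 (142°, 42 mi): east 42 sin 142° = 25.86, north 42 cos 142° = -33.10
Net displacement: 49.29 east, -78.90 north. Direction back to start is (-49.29, 78.90): bearing = atan2(-49.29, 78.90) mod 360° = 328.00° ≈ 328°.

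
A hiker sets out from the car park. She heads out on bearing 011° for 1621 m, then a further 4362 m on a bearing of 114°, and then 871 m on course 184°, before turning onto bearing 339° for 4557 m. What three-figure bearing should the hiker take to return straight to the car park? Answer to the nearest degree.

219°

Leg 1 (011°, 1621 m): east 1621 sin 11° = 309.30, north 1621 cos 11° = 1591.22
Leg 2 (114°, 4362 m): east 4362 sin 114° = 3984.89, north 4362 cos 114° = -1774.19
Leg 3 (184°, 871 m): east 871 sin 184° = -60.76, north 871 cos 184° = -868.88
Leg 4 (339°, 4557 m): east 4557 sin 339° = -1633.08, north 4557 cos 339° = 4254.33
Net displacement: 2600.35 east, 3202.48 north. Direction back to start is (-2600.35, -3202.48): bearing = atan2(-2600.35, -3202.48) mod 360° = 219.08° ≈ 219°.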